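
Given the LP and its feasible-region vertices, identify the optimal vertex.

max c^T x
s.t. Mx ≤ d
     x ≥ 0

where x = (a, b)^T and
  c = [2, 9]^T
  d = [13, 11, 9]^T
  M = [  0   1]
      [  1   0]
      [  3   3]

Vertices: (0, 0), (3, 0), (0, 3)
(0, 3) with z = 27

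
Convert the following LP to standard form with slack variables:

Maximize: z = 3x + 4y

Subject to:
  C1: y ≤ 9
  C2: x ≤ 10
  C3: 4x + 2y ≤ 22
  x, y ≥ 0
max z = 3x + 4y

s.t.
  y + s1 = 9
  x + s2 = 10
  4x + 2y + s3 = 22
  x, y, s1, s2, s3 ≥ 0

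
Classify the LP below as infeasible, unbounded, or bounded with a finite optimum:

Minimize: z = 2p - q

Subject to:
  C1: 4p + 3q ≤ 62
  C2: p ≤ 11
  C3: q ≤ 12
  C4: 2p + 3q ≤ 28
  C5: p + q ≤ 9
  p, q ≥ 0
The point (0, 9) satisfies every constraint, so the LP is feasible; the constraints give p ≤ 11 and q ≤ 12, which with p, q ≥ 0 keep the feasible region inside a bounded box. A feasible, bounded LP attains a finite optimum at a vertex.

Evaluating z = 2p - q at each vertex:
  (0, 0): z = 0
  (9, 0): z = 18
  (0, 9): z = -9

The LP has an optimal solution: (0, 9) with z = -9.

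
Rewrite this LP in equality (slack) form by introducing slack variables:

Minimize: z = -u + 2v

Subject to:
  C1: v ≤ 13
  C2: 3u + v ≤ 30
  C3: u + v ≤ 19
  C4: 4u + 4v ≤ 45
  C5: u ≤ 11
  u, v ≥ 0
min z = -u + 2v

s.t.
  v + s1 = 13
  3u + v + s2 = 30
  u + v + s3 = 19
  4u + 4v + s4 = 45
  u + s5 = 11
  u, v, s1, s2, s3, s4, s5 ≥ 0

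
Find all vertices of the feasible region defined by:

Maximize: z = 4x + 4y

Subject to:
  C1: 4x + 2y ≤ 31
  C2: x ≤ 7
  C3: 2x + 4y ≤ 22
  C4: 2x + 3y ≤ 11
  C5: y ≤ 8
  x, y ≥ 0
Each vertex is the intersection of two constraint boundaries that also satisfies all remaining constraints:
  x = 0 and y = 0 → (0, 0)
  2x + 3y = 11 and y = 0 → (5.5, 0)
  2x + 3y = 11 and x = 0 → (0, 3.667)

Vertices: (0, 0), (5.5, 0), (0, 3.667)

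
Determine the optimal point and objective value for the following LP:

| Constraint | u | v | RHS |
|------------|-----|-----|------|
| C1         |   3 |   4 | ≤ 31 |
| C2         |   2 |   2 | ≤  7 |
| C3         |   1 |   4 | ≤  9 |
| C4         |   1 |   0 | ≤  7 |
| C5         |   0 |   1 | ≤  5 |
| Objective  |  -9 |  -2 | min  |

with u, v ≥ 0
u = 3.5, v = 0, z = -31.5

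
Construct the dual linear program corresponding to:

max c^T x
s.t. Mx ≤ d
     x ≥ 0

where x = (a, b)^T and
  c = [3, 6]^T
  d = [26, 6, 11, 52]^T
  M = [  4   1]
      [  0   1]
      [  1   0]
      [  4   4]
Minimize: z = 26y1 + 6y2 + 11y3 + 52y4

Subject to:
  C1: -4y1 - y3 - 4y4 ≤ -3
  C2: -y1 - y2 - 4y4 ≤ -6
  y1, y2, y3, y4 ≥ 0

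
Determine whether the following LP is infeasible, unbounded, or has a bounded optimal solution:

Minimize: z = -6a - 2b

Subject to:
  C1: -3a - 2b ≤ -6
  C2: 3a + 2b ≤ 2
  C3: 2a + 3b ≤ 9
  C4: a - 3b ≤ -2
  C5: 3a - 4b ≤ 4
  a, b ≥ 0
C2 requires 3a + 2b ≤ 2, while C1 (-3a - 2b ≤ -6) is equivalent to 3a + 2b ≥ 6. Together they would need 6 ≤ 3a + 2b ≤ 2, which is impossible since 6 > 2. No point satisfies all constraints.

Infeasible: no point satisfies all constraints simultaneously.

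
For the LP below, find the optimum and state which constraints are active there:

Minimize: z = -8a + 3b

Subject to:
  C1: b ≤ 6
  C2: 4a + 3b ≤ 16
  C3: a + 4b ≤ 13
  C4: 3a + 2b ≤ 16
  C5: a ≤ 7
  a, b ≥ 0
Optimal: a = 4, b = 0
Binding: C2, b ≥ 0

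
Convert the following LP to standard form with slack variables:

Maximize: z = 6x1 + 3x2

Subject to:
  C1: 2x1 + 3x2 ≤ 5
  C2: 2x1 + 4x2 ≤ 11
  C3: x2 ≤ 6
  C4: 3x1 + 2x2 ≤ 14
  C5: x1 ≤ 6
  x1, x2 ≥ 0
max z = 6x1 + 3x2

s.t.
  2x1 + 3x2 + s1 = 5
  2x1 + 4x2 + s2 = 11
  x2 + s3 = 6
  3x1 + 2x2 + s4 = 14
  x1 + s5 = 6
  x1, x2, s1, s2, s3, s4, s5 ≥ 0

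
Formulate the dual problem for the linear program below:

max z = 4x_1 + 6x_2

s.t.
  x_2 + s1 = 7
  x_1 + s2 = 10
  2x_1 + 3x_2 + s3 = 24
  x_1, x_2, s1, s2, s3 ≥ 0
Minimize: z = 7y1 + 10y2 + 24y3

Subject to:
  C1: -y2 - 2y3 ≤ -4
  C2: -y1 - 3y3 ≤ -6
  y1, y2, y3 ≥ 0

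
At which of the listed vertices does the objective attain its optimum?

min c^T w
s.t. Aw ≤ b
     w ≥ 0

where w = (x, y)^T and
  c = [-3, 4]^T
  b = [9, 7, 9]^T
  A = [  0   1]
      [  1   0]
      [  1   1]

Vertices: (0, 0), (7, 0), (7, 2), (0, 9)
Evaluating z = -3x + 4y at each vertex:
  (0, 0): z = 0
  (7, 0): z = -21
  (7, 2): z = -13
  (0, 9): z = 36

The smallest value is z = -21, attained at (7, 0).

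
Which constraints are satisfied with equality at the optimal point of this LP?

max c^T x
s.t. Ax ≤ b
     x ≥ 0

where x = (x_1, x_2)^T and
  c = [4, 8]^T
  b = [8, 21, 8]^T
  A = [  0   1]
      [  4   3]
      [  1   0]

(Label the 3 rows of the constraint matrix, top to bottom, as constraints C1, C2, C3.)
Optimal: x_1 = 0, x_2 = 7
Slack at optimum:
  C1: slack = 1
  C2: slack = 0 (binding)
  C3: slack = 8
  x_1 ≥ 0: x_1 = 0 (binding)
  x_2 ≥ 0: x_2 = 7
Binding constraints: C2, x_1 ≥ 0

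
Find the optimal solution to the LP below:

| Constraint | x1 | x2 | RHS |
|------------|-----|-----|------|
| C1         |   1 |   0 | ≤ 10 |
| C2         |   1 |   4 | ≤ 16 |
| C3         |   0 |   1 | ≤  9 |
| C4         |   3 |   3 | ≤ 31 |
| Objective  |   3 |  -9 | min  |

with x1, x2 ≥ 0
Each vertex is the intersection of two constraint boundaries that also satisfies all remaining constraints:
  x1 = 0 and x2 = 0 → (0, 0)
  x1 = 10 and x2 = 0 → (10, 0)
  x1 = 10 and 3x1 + 3x2 = 31 → (10, 0.3333)
  x1 + 4x2 = 16 and 3x1 + 3x2 = 31 → (8.444, 1.889)
  x1 + 4x2 = 16 and x1 = 0 → (0, 4)

Evaluating z = 3x1 - 9x2 at each vertex:
  (0, 0): z = 0
  (10, 0): z = 30
  (10, 0.3333): z = 27
  (8.444, 1.889): z = 8.333
  (0, 4): z = -36

The minimum is at (0, 4) with z = -36.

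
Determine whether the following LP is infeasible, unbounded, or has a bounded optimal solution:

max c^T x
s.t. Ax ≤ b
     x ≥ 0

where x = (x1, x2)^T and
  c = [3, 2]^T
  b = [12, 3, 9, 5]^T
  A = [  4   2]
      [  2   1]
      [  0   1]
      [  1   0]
The point (0, 3) satisfies every constraint, so the LP is feasible; the constraints give x1 ≤ 5 and x2 ≤ 9, which with x1, x2 ≥ 0 keep the feasible region inside a bounded box. A feasible, bounded LP attains a finite optimum at a vertex.

The LP has an optimal solution: (0, 3) with z = 6.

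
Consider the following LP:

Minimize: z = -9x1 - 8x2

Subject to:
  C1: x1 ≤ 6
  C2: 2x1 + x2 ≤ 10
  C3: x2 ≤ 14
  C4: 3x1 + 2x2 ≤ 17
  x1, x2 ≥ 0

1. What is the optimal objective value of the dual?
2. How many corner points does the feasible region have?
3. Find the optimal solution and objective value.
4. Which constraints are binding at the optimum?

1. -68 (by strong duality, equal to the primal optimum)
2. 4
3. x1 = 0, x2 = 8.5, z = -68
4. C4, x1 ≥ 0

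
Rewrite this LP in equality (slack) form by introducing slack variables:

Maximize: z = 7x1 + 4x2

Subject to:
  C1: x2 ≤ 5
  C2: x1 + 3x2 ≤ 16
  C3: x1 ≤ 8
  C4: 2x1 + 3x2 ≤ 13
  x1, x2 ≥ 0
max z = 7x1 + 4x2

s.t.
  x2 + s1 = 5
  x1 + 3x2 + s2 = 16
  x1 + s3 = 8
  2x1 + 3x2 + s4 = 13
  x1, x2, s1, s2, s3, s4 ≥ 0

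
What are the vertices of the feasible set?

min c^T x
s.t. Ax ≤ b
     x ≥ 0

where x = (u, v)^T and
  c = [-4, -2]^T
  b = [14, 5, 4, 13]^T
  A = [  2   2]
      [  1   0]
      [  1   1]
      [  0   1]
Each vertex is the intersection of two constraint boundaries that also satisfies all remaining constraints:
  u = 0 and v = 0 → (0, 0)
  u + v = 4 and v = 0 → (4, 0)
  u + v = 4 and u = 0 → (0, 4)

Vertices: (0, 0), (4, 0), (0, 4)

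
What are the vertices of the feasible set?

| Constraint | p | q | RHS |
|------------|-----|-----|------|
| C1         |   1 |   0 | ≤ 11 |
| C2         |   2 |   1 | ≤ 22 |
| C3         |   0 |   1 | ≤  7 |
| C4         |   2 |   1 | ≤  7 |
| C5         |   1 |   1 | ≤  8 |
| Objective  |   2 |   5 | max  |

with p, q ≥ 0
Each vertex is the intersection of two constraint boundaries that also satisfies all remaining constraints:
  p = 0 and q = 0 → (0, 0)
  2p + q = 7 and q = 0 → (3.5, 0)
  q = 7 and 2p + q = 7 → (0, 7)

Vertices: (0, 0), (3.5, 0), (0, 7)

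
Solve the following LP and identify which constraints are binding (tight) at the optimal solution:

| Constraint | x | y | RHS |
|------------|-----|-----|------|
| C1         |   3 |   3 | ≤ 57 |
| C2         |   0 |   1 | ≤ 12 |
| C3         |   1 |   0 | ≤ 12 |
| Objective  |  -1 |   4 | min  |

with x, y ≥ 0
Optimal: x = 12, y = 0
Binding: C3, y ≥ 0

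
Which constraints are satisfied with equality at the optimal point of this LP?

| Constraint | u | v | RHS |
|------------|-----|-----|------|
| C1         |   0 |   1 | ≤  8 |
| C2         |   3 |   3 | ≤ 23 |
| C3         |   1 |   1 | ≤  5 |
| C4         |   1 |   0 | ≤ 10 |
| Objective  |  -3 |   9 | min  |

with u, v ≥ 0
Optimal: u = 5, v = 0
Binding: C3, v ≥ 0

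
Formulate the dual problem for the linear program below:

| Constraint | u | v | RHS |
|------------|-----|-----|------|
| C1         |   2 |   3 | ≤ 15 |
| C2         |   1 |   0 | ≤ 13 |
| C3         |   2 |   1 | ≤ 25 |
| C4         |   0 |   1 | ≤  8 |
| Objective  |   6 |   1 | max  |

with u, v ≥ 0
Minimize: z = 15y1 + 13y2 + 25y3 + 8y4

Subject to:
  C1: -2y1 - y2 - 2y3 ≤ -6
  C2: -3y1 - y3 - y4 ≤ -1
  y1, y2, y3, y4 ≥ 0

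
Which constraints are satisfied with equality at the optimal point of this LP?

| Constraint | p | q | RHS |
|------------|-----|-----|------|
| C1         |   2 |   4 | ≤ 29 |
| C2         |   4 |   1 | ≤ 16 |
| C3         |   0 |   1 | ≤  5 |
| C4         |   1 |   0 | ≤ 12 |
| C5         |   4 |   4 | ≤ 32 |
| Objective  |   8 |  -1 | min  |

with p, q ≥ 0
Optimal: p = 0, q = 5
Slack at optimum:
  C1: slack = 9
  C2: slack = 11
  C3: slack = 0 (binding)
  C4: slack = 12
  C5: slack = 12
  p ≥ 0: p = 0 (binding)
  q ≥ 0: q = 5
Binding constraints: C3, p ≥ 0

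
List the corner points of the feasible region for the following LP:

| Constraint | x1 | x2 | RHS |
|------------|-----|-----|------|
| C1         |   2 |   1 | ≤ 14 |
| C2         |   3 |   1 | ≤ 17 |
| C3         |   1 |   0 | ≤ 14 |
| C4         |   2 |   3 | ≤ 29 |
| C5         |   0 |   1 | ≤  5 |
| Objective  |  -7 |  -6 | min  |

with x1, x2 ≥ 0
Each vertex is the intersection of two constraint boundaries that also satisfies all remaining constraints:
  x1 = 0 and x2 = 0 → (0, 0)
  3x1 + x2 = 17 and x2 = 0 → (5.667, 0)
  3x1 + x2 = 17 and x2 = 5 → (4, 5)
  x2 = 5 and x1 = 0 → (0, 5)

Vertices: (0, 0), (5.667, 0), (4, 5), (0, 5)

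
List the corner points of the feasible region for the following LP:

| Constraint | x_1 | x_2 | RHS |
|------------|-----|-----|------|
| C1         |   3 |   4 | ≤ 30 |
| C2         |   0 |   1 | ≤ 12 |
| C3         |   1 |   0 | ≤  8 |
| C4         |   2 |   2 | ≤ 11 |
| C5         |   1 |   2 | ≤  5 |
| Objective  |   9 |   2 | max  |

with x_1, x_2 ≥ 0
Each vertex is the intersection of two constraint boundaries that also satisfies all remaining constraints:
  x_1 = 0 and x_2 = 0 → (0, 0)
  x_1 + 2x_2 = 5 and x_2 = 0 → (5, 0)
  x_1 + 2x_2 = 5 and x_1 = 0 → (0, 2.5)

Vertices: (0, 0), (5, 0), (0, 2.5)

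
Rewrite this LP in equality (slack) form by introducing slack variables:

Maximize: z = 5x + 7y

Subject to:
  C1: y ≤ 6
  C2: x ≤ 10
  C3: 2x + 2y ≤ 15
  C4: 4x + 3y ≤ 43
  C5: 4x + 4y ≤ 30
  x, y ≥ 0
max z = 5x + 7y

s.t.
  y + s1 = 6
  x + s2 = 10
  2x + 2y + s3 = 15
  4x + 3y + s4 = 43
  4x + 4y + s5 = 30
  x, y, s1, s2, s3, s4, s5 ≥ 0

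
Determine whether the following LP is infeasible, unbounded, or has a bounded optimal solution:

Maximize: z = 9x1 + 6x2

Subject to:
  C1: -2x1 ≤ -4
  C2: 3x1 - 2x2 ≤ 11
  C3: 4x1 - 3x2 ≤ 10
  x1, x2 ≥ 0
Feasible point: (2, 0) satisfies every constraint, so the LP is feasible.
Direction d = (0, 1): for each constraint row a, a·d ≤ 0 —
  (-2)(0) + (0)(1) = 0 ≤ 0
  (3)(0) + (-2)(1) = -2 ≤ 0
  (4)(0) + (-3)(1) = -3 ≤ 0
and d ≥ 0, so (2, 0) + t·d stays feasible for every t ≥ 0. Along this ray z = 9x1 + 6x2 changes by 6 per unit t, so z → +∞.

Unbounded: there is a feasible ray along which z → +∞.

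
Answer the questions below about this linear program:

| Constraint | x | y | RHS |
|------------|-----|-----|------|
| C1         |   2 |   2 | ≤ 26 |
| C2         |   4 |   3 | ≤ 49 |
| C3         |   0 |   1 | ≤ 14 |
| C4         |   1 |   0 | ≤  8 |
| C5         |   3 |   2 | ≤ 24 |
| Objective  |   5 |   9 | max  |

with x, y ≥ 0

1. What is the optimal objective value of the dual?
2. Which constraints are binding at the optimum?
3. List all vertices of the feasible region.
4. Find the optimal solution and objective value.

1. 108 (by strong duality, equal to the primal optimum)
2. C5, x ≥ 0
3. (0, 0), (8, 0), (0, 12)
4. x = 0, y = 12, z = 108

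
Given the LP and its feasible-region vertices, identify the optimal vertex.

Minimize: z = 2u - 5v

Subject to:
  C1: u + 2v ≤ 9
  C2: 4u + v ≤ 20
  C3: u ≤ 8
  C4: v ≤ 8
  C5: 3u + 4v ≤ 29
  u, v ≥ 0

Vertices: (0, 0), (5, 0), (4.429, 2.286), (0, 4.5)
(0, 4.5) with z = -22.5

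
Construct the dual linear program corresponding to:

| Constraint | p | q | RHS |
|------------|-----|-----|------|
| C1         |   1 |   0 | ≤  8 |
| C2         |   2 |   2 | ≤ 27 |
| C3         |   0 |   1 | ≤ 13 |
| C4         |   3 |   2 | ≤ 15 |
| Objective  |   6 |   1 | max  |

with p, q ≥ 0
Minimize: z = 8y1 + 27y2 + 13y3 + 15y4

Subject to:
  C1: -y1 - 2y2 - 3y4 ≤ -6
  C2: -2y2 - y3 - 2y4 ≤ -1
  y1, y2, y3, y4 ≥ 0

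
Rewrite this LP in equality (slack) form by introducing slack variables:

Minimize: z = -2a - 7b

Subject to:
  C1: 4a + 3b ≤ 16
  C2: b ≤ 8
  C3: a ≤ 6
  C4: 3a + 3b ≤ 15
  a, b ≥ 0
min z = -2a - 7b

s.t.
  4a + 3b + s1 = 16
  b + s2 = 8
  a + s3 = 6
  3a + 3b + s4 = 15
  a, b, s1, s2, s3, s4 ≥ 0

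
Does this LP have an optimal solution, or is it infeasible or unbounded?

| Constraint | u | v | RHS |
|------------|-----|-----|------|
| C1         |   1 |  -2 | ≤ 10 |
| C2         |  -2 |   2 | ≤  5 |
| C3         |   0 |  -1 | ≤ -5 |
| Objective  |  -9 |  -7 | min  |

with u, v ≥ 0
Feasible point: (3, 5) satisfies every constraint, so the LP is feasible.
Direction d = (1, 1): for each constraint row a, a·d ≤ 0 —
  (1)(1) + (-2)(1) = -1 ≤ 0
  (-2)(1) + (2)(1) = 0 ≤ 0
  (0)(1) + (-1)(1) = -1 ≤ 0
and d ≥ 0, so (3, 5) + t·d stays feasible for every t ≥ 0. Along this ray z = -9u - 7v changes by -16 per unit t, so z → −∞.

Unbounded — the objective can decrease without bound over the feasible region.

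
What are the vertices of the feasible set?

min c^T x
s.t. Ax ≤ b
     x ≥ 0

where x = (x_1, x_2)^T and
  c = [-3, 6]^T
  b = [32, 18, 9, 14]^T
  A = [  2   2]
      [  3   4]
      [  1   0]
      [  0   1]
Each vertex is the intersection of two constraint boundaries that also satisfies all remaining constraints:
  x_1 = 0 and x_2 = 0 → (0, 0)
  3x_1 + 4x_2 = 18 and x_2 = 0 → (6, 0)
  3x_1 + 4x_2 = 18 and x_1 = 0 → (0, 4.5)

Vertices: (0, 0), (6, 0), (0, 4.5)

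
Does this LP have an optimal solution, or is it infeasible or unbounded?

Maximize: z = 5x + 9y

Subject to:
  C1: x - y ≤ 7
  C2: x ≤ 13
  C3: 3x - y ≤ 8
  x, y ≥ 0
Feasible point: (0, 0) satisfies every constraint, so the LP is feasible.
Direction d = (0, 1): for each constraint row a, a·d ≤ 0 —
  (1)(0) + (-1)(1) = -1 ≤ 0
  (1)(0) + (0)(1) = 0 ≤ 0
  (3)(0) + (-1)(1) = -1 ≤ 0
and d ≥ 0, so (0, 0) + t·d stays feasible for every t ≥ 0. Along this ray z = 5x + 9y changes by 9 per unit t, so z → +∞.

The LP is unbounded; z can be made arbitrarily large.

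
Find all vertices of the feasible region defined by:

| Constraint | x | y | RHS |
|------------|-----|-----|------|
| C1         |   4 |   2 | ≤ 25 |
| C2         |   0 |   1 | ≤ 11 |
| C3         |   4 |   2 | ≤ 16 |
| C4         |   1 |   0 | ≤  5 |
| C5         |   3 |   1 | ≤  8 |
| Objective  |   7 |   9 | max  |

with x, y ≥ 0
Each vertex is the intersection of two constraint boundaries that also satisfies all remaining constraints:
  x = 0 and y = 0 → (0, 0)
  3x + y = 8 and y = 0 → (2.667, 0)
  4x + 2y = 16 and 3x + y = 8 → (0, 8)

Vertices: (0, 0), (2.667, 0), (0, 8)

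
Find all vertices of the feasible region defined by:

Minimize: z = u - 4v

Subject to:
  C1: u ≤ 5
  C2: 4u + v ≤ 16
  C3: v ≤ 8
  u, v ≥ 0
Each vertex is the intersection of two constraint boundaries that also satisfies all remaining constraints:
  u = 0 and v = 0 → (0, 0)
  4u + v = 16 and v = 0 → (4, 0)
  4u + v = 16 and v = 8 → (2, 8)
  v = 8 and u = 0 → (0, 8)

Vertices: (0, 0), (4, 0), (2, 8), (0, 8)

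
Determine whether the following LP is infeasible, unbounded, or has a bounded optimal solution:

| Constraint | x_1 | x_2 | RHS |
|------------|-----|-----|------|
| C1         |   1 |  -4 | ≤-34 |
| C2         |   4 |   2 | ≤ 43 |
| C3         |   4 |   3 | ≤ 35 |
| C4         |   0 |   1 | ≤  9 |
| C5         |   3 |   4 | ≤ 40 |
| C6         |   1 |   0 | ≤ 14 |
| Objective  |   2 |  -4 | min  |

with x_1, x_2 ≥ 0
The point (0, 9) satisfies every constraint, so the LP is feasible; the constraints give x_1 ≤ 14 and x_2 ≤ 9, which with x_1, x_2 ≥ 0 keep the feasible region inside a bounded box. A feasible, bounded LP attains a finite optimum at a vertex.

Evaluating z = 2x_1 - 4x_2 at each vertex:
  (0, 8.5): z = -34
  (1.5, 8.875): z = -32.5
  (1.333, 9): z = -33.33
  (0, 9): z = -36

Feasible with finite optimum z* = -36 at (0, 9).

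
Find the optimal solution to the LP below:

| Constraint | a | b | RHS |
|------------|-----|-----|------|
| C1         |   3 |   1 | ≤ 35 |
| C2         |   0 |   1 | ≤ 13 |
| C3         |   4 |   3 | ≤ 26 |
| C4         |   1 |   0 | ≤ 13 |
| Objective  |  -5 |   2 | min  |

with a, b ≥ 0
a = 6.5, b = 0, z = -32.5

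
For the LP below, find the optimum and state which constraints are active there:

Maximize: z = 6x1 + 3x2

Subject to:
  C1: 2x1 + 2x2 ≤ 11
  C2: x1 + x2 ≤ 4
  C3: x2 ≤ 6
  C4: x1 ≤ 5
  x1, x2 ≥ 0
Optimal: x1 = 4, x2 = 0
Binding: C2, x2 ≥ 0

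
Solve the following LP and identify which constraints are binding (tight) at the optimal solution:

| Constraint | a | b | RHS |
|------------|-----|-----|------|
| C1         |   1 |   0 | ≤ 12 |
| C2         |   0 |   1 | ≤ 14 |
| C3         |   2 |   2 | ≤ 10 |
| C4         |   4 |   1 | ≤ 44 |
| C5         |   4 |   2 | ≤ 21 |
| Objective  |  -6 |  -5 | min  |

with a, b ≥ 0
Optimal: a = 5, b = 0
Slack at optimum:
  C1: slack = 7
  C2: slack = 14
  C3: slack = 0 (binding)
  C4: slack = 24
  C5: slack = 1
  a ≥ 0: a = 5
  b ≥ 0: b = 0 (binding)
Binding constraints: C3, b ≥ 0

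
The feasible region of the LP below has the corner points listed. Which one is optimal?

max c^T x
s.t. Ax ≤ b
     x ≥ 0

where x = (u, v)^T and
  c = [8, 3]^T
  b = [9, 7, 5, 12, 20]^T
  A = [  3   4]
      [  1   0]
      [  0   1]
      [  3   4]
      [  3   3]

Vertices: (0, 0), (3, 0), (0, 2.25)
(3, 0) with z = 24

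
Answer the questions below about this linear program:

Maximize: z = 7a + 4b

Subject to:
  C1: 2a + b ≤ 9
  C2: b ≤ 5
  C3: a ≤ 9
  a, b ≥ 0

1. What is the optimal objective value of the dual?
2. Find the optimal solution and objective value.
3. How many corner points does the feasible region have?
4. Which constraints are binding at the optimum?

1. 34 (by strong duality, equal to the primal optimum)
2. a = 2, b = 5, z = 34
3. 4
4. C1, C2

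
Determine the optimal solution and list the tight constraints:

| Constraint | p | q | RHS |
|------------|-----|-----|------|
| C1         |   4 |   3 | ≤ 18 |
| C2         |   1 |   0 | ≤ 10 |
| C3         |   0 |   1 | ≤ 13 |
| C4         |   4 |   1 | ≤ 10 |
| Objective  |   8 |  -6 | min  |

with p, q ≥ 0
Optimal: p = 0, q = 6
Slack at optimum:
  C1: slack = 0 (binding)
  C2: slack = 10
  C3: slack = 7
  C4: slack = 4
  p ≥ 0: p = 0 (binding)
  q ≥ 0: q = 6
Binding constraints: C1, p ≥ 0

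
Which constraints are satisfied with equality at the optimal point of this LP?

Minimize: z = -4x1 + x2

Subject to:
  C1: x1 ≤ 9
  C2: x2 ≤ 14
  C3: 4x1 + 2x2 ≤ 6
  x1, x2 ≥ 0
Optimal: x1 = 1.5, x2 = 0
Binding: C3, x2 ≥ 0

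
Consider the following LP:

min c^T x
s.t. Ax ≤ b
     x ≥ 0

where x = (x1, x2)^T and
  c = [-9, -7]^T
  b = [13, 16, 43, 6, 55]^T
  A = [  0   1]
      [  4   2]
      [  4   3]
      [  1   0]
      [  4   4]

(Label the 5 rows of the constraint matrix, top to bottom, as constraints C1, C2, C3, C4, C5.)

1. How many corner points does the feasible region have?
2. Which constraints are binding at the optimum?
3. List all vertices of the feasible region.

1. 3
2. C2, x1 ≥ 0
3. (0, 0), (4, 0), (0, 8)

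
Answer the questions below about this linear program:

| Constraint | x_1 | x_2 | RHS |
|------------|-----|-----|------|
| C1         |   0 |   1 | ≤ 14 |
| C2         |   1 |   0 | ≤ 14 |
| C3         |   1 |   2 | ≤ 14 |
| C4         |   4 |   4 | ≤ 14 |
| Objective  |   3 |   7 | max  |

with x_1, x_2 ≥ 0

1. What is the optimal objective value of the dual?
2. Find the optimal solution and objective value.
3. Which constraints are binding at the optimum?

1. 24.5 (by strong duality, equal to the primal optimum)
2. x_1 = 0, x_2 = 3.5, z = 24.5
3. C4, x_1 ≥ 0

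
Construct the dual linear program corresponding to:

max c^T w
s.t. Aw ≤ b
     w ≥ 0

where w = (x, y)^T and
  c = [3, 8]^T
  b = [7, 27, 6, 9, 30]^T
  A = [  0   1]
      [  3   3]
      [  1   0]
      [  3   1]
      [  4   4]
Minimize: z = 7y1 + 27y2 + 6y3 + 9y4 + 30y5

Subject to:
  C1: -3y2 - y3 - 3y4 - 4y5 ≤ -3
  C2: -y1 - 3y2 - y4 - 4y5 ≤ -8
  y1, y2, y3, y4, y5 ≥ 0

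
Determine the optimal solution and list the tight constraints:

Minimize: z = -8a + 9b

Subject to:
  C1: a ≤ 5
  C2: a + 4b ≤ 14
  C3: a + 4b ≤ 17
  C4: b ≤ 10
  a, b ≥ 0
Optimal: a = 5, b = 0
Slack at optimum:
  C1: slack = 0 (binding)
  C2: slack = 9
  C3: slack = 12
  C4: slack = 10
  a ≥ 0: a = 5
  b ≥ 0: b = 0 (binding)
Binding constraints: C1, b ≥ 0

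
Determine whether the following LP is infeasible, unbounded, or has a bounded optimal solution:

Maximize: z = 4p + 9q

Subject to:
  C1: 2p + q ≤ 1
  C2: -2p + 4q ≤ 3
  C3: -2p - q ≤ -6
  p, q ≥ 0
C1 requires 2p + q ≤ 1, while C3 (-2p - q ≤ -6) is equivalent to 2p + q ≥ 6. Together they would need 6 ≤ 2p + q ≤ 1, which is impossible since 6 > 1. No point satisfies all constraints.

Infeasible: no point satisfies all constraints simultaneously.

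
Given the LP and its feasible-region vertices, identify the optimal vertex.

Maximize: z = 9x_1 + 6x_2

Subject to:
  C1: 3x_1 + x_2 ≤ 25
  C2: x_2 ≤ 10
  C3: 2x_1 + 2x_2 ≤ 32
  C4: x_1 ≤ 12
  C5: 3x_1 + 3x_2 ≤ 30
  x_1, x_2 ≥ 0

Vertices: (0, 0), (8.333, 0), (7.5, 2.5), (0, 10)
(7.5, 2.5) with z = 82.5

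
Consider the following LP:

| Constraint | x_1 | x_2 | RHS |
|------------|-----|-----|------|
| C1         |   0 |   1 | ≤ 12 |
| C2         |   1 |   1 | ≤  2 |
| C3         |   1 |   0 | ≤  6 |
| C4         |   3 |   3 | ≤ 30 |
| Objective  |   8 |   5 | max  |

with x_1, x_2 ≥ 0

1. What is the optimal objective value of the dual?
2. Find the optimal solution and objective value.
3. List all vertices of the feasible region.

1. 16 (by strong duality, equal to the primal optimum)
2. x_1 = 2, x_2 = 0, z = 16
3. (0, 0), (2, 0), (0, 2)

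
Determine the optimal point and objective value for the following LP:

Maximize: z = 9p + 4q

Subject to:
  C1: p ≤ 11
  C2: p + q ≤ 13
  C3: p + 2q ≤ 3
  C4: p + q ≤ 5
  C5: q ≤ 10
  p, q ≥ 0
p = 3, q = 0, z = 27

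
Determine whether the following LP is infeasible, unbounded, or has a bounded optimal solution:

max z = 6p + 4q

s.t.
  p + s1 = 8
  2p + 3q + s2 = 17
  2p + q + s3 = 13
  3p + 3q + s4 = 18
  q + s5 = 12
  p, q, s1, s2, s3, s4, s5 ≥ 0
The point (6, 0) satisfies every constraint, so the LP is feasible; the constraints give p ≤ 8 and q ≤ 12, which with p, q ≥ 0 keep the feasible region inside a bounded box. A feasible, bounded LP attains a finite optimum at a vertex.

Evaluating z = 6p + 4q at each vertex:
  (0, 0): z = 0
  (6, 0): z = 36
  (1, 5): z = 26
  (0, 5.667): z = 22.67

Bounded optimum: z* = 36 at (6, 0).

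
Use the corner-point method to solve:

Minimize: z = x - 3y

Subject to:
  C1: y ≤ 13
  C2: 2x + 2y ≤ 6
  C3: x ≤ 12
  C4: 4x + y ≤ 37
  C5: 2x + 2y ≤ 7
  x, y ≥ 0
Each vertex is the intersection of two constraint boundaries that also satisfies all remaining constraints:
  x = 0 and y = 0 → (0, 0)
  2x + 2y = 6 and y = 0 → (3, 0)
  2x + 2y = 6 and x = 0 → (0, 3)

Evaluating z = x - 3y at each vertex:
  (0, 0): z = 0
  (3, 0): z = 3
  (0, 3): z = -9

The minimum is at (0, 3) with z = -9.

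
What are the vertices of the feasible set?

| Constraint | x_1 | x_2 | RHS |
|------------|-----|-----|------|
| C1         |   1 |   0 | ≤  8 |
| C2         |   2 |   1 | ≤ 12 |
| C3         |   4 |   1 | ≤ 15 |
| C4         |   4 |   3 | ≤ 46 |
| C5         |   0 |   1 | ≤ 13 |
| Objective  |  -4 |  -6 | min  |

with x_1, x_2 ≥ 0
Each vertex is the intersection of two constraint boundaries that also satisfies all remaining constraints:
  x_1 = 0 and x_2 = 0 → (0, 0)
  4x_1 + x_2 = 15 and x_2 = 0 → (3.75, 0)
  2x_1 + x_2 = 12 and 4x_1 + x_2 = 15 → (1.5, 9)
  2x_1 + x_2 = 12 and x_1 = 0 → (0, 12)

Vertices: (0, 0), (3.75, 0), (1.5, 9), (0, 12)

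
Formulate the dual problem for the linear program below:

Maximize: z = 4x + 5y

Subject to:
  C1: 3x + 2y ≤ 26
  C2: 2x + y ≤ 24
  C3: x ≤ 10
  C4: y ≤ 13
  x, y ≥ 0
Minimize: z = 26y1 + 24y2 + 10y3 + 13y4

Subject to:
  C1: -3y1 - 2y2 - y3 ≤ -4
  C2: -2y1 - y2 - y4 ≤ -5
  y1, y2, y3, y4 ≥ 0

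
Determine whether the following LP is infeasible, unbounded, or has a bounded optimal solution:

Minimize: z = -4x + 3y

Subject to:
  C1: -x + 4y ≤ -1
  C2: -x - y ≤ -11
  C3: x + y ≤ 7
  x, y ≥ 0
C3 requires x + y ≤ 7, while C2 (-x - y ≤ -11) is equivalent to x + y ≥ 11. Together they would need 11 ≤ x + y ≤ 7, which is impossible since 11 > 7. No point satisfies all constraints.

Infeasible: no point satisfies all constraints simultaneously.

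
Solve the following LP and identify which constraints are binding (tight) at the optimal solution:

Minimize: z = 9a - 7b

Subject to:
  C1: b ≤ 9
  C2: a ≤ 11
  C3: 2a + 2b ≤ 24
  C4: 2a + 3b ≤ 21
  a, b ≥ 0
Optimal: a = 0, b = 7
Binding: C4, a ≥ 0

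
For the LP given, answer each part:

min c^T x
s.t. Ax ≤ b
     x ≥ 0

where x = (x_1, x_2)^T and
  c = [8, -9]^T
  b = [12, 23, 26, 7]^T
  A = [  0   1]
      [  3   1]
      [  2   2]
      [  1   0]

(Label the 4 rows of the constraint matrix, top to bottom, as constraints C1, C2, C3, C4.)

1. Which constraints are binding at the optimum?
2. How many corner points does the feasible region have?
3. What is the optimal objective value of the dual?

1. C1, x_1 ≥ 0
2. 6
3. -108 (by strong duality, equal to the primal optimum)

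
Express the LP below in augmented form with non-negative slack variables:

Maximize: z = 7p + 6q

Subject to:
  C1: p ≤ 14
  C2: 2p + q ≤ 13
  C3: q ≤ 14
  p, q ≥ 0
max z = 7p + 6q

s.t.
  p + s1 = 14
  2p + q + s2 = 13
  q + s3 = 14
  p, q, s1, s2, s3 ≥ 0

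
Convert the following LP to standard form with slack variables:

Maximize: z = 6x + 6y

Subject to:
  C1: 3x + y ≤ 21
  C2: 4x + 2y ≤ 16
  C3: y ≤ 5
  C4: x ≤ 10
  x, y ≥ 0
max z = 6x + 6y

s.t.
  3x + y + s1 = 21
  4x + 2y + s2 = 16
  y + s3 = 5
  x + s4 = 10
  x, y, s1, s2, s3, s4 ≥ 0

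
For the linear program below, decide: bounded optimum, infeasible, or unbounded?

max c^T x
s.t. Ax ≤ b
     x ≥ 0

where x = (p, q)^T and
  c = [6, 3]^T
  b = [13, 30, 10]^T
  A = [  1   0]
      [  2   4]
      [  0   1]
The point (13, 1) satisfies every constraint, so the LP is feasible; the constraints give p ≤ 13 and q ≤ 10, which with p, q ≥ 0 keep the feasible region inside a bounded box. A feasible, bounded LP attains a finite optimum at a vertex.

Evaluating z = 6p + 3q at each vertex:
  (0, 0): z = 0
  (13, 0): z = 78
  (13, 1): z = 81
  (0, 7.5): z = 22.5

The LP has an optimal solution: (13, 1) with z = 81.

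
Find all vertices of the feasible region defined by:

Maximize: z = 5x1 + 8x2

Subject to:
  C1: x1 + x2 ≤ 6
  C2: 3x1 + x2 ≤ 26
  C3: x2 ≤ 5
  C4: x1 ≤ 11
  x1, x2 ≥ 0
Each vertex is the intersection of two constraint boundaries that also satisfies all remaining constraints:
  x1 = 0 and x2 = 0 → (0, 0)
  x1 + x2 = 6 and x2 = 0 → (6, 0)
  x1 + x2 = 6 and x2 = 5 → (1, 5)
  x2 = 5 and x1 = 0 → (0, 5)

Vertices: (0, 0), (6, 0), (1, 5), (0, 5)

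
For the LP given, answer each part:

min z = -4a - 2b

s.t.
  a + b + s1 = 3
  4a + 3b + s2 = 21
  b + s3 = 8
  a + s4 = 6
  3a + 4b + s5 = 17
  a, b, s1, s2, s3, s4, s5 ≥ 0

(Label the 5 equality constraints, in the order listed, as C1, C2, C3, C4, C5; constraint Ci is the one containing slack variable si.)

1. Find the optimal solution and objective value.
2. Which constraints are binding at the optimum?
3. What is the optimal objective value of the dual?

1. a = 3, b = 0, z = -12
2. C1, b ≥ 0
3. -12 (by strong duality, equal to the primal optimum)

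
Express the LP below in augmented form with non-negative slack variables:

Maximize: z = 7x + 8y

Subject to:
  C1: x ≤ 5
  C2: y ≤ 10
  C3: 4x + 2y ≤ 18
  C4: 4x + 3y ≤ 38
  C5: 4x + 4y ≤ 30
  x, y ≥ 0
max z = 7x + 8y

s.t.
  x + s1 = 5
  y + s2 = 10
  4x + 2y + s3 = 18
  4x + 3y + s4 = 38
  4x + 4y + s5 = 30
  x, y, s1, s2, s3, s4, s5 ≥ 0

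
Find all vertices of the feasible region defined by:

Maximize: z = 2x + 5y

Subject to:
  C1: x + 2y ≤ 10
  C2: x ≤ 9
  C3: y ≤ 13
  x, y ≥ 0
Each vertex is the intersection of two constraint boundaries that also satisfies all remaining constraints:
  x = 0 and y = 0 → (0, 0)
  x = 9 and y = 0 → (9, 0)
  x + 2y = 10 and x = 9 → (9, 0.5)
  x + 2y = 10 and x = 0 → (0, 5)

Vertices: (0, 0), (9, 0), (9, 0.5), (0, 5)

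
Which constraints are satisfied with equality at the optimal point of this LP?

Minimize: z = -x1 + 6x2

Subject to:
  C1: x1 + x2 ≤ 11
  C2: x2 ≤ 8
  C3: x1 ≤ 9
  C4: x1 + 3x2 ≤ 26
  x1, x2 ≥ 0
Optimal: x1 = 9, x2 = 0
Binding: C3, x2 ≥ 0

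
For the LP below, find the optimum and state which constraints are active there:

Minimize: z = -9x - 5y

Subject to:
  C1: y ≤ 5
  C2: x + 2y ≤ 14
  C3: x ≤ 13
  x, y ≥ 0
Optimal: x = 13, y = 0.5
Slack at optimum:
  C1: slack = 4.5
  C2: slack = 0 (binding)
  C3: slack = 0 (binding)
  x ≥ 0: x = 13
  y ≥ 0: y = 0.5
Binding constraints: C2, C3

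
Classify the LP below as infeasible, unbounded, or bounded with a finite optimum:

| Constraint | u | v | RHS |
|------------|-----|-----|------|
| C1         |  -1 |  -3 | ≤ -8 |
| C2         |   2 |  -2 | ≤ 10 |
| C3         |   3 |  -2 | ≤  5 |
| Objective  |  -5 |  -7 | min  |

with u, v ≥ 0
Feasible point: (0, 3) satisfies every constraint, so the LP is feasible.
Direction d = (0, 1): for each constraint row a, a·d ≤ 0 —
  (-1)(0) + (-3)(1) = -3 ≤ 0
  (2)(0) + (-2)(1) = -2 ≤ 0
  (3)(0) + (-2)(1) = -2 ≤ 0
and d ≥ 0, so (0, 3) + t·d stays feasible for every t ≥ 0. Along this ray z = -5u - 7v changes by -7 per unit t, so z → −∞.

Unbounded: there is a feasible ray along which z → −∞.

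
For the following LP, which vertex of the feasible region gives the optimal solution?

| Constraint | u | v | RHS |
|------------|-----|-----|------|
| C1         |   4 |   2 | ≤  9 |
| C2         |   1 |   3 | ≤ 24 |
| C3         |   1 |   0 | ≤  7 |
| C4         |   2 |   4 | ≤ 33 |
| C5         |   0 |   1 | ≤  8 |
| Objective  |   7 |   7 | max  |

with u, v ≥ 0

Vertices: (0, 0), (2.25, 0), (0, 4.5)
Evaluating z = 7u + 7v at each vertex:
  (0, 0): z = 0
  (2.25, 0): z = 15.75
  (0, 4.5): z = 31.5

The largest value is z = 31.5, attained at (0, 4.5).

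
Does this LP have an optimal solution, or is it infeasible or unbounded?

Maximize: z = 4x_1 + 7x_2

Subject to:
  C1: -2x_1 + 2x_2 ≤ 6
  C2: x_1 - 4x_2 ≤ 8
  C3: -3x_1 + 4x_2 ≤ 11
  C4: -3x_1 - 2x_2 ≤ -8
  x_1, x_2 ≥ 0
Feasible point: (2, 1) satisfies every constraint, so the LP is feasible.
Direction d = (4, 1): for each constraint row a, a·d ≤ 0 —
  (-2)(4) + (2)(1) = -6 ≤ 0
  (1)(4) + (-4)(1) = 0 ≤ 0
  (-3)(4) + (4)(1) = -8 ≤ 0
  (-3)(4) + (-2)(1) = -14 ≤ 0
and d ≥ 0, so (2, 1) + t·d stays feasible for every t ≥ 0. Along this ray z = 4x_1 + 7x_2 changes by 23 per unit t, so z → +∞.

Unbounded: there is a feasible ray along which z → +∞.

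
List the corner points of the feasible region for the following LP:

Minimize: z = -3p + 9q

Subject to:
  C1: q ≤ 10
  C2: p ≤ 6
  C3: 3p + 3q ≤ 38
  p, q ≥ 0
Each vertex is the intersection of two constraint boundaries that also satisfies all remaining constraints:
  p = 0 and q = 0 → (0, 0)
  p = 6 and q = 0 → (6, 0)
  p = 6 and 3p + 3q = 38 → (6, 6.667)
  q = 10 and 3p + 3q = 38 → (2.667, 10)
  q = 10 and p = 0 → (0, 10)

Vertices: (0, 0), (6, 0), (6, 6.667), (2.667, 10), (0, 10)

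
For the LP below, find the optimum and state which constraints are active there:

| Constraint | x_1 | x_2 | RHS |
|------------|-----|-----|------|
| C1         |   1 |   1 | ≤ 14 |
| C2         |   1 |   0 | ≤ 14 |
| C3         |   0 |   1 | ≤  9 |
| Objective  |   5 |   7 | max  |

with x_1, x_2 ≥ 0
Optimal: x_1 = 5, x_2 = 9
Slack at optimum:
  C1: slack = 0 (binding)
  C2: slack = 9
  C3: slack = 0 (binding)
  x_1 ≥ 0: x_1 = 5
  x_2 ≥ 0: x_2 = 9
Binding constraints: C1, C3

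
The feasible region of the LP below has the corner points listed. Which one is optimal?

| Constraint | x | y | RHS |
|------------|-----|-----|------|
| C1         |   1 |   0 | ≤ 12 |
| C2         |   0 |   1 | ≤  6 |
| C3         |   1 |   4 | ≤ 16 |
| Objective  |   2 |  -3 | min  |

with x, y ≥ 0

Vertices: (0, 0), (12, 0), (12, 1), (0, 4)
Evaluating z = 2x - 3y at each vertex:
  (0, 0): z = 0
  (12, 0): z = 24
  (12, 1): z = 21
  (0, 4): z = -12

The smallest value is z = -12, attained at (0, 4).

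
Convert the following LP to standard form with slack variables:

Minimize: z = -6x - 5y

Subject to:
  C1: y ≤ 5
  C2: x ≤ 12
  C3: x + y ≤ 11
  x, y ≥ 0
min z = -6x - 5y

s.t.
  y + s1 = 5
  x + s2 = 12
  x + y + s3 = 11
  x, y, s1, s2, s3 ≥ 0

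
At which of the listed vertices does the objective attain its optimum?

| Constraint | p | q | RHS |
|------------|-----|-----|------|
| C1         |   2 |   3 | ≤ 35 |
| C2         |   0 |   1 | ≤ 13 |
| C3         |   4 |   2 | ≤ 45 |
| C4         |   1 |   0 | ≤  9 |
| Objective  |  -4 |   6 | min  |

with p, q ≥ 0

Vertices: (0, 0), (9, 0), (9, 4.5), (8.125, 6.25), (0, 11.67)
Evaluating z = -4p + 6q at each vertex:
  (0, 0): z = 0
  (9, 0): z = -36
  (9, 4.5): z = -9
  (8.125, 6.25): z = 5
  (0, 11.67): z = 70

The smallest value is z = -36, attained at (9, 0).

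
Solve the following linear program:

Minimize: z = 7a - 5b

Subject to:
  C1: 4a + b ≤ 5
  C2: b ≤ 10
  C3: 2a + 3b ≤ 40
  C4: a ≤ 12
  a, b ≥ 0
Each vertex is the intersection of two constraint boundaries that also satisfies all remaining constraints:
  a = 0 and b = 0 → (0, 0)
  4a + b = 5 and b = 0 → (1.25, 0)
  4a + b = 5 and a = 0 → (0, 5)

Evaluating z = 7a - 5b at each vertex:
  (0, 0): z = 0
  (1.25, 0): z = 8.75
  (0, 5): z = -25

The minimum is at (0, 5) with z = -25.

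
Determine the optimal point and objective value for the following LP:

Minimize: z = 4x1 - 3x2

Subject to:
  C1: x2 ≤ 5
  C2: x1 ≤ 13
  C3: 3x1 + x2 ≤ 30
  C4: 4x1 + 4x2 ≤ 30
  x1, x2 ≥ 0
x1 = 0, x2 = 5, z = -15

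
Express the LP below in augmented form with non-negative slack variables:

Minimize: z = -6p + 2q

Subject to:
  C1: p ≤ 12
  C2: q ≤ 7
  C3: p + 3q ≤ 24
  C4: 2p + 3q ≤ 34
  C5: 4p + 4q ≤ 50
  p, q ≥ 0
min z = -6p + 2q

s.t.
  p + s1 = 12
  q + s2 = 7
  p + 3q + s3 = 24
  2p + 3q + s4 = 34
  4p + 4q + s5 = 50
  p, q, s1, s2, s3, s4, s5 ≥ 0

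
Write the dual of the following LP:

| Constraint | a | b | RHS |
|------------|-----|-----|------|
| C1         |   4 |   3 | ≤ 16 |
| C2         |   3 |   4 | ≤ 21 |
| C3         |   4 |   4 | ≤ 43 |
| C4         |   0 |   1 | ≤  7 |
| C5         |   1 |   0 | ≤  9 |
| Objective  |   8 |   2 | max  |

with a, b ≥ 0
Minimize: z = 16y1 + 21y2 + 43y3 + 7y4 + 9y5

Subject to:
  C1: -4y1 - 3y2 - 4y3 - y5 ≤ -8
  C2: -3y1 - 4y2 - 4y3 - y4 ≤ -2
  y1, y2, y3, y4, y5 ≥ 0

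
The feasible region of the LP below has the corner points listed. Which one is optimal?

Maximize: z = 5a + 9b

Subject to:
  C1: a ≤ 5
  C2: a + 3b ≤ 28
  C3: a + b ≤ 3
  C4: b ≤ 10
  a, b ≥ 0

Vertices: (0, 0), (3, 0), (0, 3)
(0, 3) with z = 27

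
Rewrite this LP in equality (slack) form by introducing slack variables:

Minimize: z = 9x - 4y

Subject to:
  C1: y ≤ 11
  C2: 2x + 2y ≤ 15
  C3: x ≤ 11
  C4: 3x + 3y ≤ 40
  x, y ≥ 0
min z = 9x - 4y

s.t.
  y + s1 = 11
  2x + 2y + s2 = 15
  x + s3 = 11
  3x + 3y + s4 = 40
  x, y, s1, s2, s3, s4 ≥ 0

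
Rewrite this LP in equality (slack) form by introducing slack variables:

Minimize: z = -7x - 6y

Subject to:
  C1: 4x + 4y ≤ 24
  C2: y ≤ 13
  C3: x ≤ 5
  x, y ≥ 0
min z = -7x - 6y

s.t.
  4x + 4y + s1 = 24
  y + s2 = 13
  x + s3 = 5
  x, y, s1, s2, s3 ≥ 0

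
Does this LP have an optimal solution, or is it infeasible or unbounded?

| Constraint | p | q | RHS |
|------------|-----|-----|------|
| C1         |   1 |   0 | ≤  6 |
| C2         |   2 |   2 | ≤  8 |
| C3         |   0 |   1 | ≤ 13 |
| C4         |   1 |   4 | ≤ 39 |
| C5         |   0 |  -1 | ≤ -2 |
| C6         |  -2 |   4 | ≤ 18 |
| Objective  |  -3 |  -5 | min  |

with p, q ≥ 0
The point (0, 4) satisfies every constraint, so the LP is feasible; the constraints give p ≤ 6 and q ≤ 13, which with p, q ≥ 0 keep the feasible region inside a bounded box. A feasible, bounded LP attains a finite optimum at a vertex.

Feasible with finite optimum z* = -20 at (0, 4).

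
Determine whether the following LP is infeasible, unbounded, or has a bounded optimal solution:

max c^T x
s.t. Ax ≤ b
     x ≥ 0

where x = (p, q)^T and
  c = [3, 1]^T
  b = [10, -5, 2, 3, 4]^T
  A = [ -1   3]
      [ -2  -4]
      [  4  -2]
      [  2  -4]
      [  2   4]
One constraint requires 2p + 4q ≤ 4, while the constraint -2p - 4q ≤ -5 is equivalent to 2p + 4q ≥ 5. Together they would need 5 ≤ 2p + 4q ≤ 4, which is impossible since 5 > 4. No point satisfies all constraints.

Infeasible: no point satisfies all constraints simultaneously.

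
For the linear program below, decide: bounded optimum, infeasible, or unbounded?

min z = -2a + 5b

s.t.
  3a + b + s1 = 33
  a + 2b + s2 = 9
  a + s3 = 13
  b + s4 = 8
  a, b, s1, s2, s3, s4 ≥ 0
The point (9, 0) satisfies every constraint, so the LP is feasible; the constraints give a ≤ 13 and b ≤ 8, which with a, b ≥ 0 keep the feasible region inside a bounded box. A feasible, bounded LP attains a finite optimum at a vertex.

Evaluating z = -2a + 5b at each vertex:
  (0, 0): z = 0
  (9, 0): z = -18
  (0, 4.5): z = 22.5

Bounded optimum: z* = -18 at (9, 0).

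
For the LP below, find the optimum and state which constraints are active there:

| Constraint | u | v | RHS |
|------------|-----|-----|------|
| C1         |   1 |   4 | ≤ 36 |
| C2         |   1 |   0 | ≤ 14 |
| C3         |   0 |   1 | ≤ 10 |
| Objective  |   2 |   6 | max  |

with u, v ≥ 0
Optimal: u = 14, v = 5.5
Binding: C1, C2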